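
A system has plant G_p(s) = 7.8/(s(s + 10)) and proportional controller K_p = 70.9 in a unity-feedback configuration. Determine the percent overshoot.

From 1 + K_pG_p(s) = 0: s² + 10s + 553 = 0 ⇒ ω_n = 23.52, ζ = 0.2126.
%OS = 100·exp(−πζ/√(1−ζ²)) = 100·exp(−π·0.2126/√0.9548) = 50.5%.

50.5%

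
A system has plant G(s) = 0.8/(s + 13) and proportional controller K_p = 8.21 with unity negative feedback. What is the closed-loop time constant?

τ = 0.0511 s

Closed-loop transfer function: T(s) = K_p·G(s)/(1 + K_p·G(s)) = 6.568/(s + 13 + 6.568) = 6.568/(s + 19.57).
Time constant τ = 1/19.57 = 0.0511 s.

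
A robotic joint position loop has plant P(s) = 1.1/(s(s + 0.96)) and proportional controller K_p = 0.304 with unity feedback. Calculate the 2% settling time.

From 1 + K_pP(s) = 0: s² + 0.96s + 0.3344 = 0 ⇒ ω_n = 0.5783, ζ = 0.8301.
2% settling time T_s ≈ 4/(ζω_n) = 4/0.48 = 8.33 s.

T_s ≈ 8.33 s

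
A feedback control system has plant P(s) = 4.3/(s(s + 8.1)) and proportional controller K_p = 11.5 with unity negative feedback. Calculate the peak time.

T_p = 0.546 s

From 1 + K_pP(s) = 0: s² + 8.1s + 49.45 = 0 ⇒ ω_n = 7.032, ζ = 0.5759.
Damped frequency ω_d = ω_n√(1−ζ²) = 5.749 rad/s, so peak time T_p = π/ω_d = 0.546 s.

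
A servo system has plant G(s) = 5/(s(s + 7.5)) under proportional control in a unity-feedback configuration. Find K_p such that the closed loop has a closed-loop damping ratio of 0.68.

Closed-loop characteristic equation: s² + 7.5s + K_p·5 = 0.
So ω_n = √(5K_p) and 2ζω_n = 7.5, giving ζ = 7.5/(2√(5K_p)).
Setting ζ = 0.68: √(5K_p) = 7.5/(2·0.68) = 5.515, so K_p = 30.41/5 = 6.08.

K_p = 6.08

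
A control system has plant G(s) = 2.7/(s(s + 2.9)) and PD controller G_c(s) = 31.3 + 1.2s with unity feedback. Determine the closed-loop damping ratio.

ζ = 0.334

Forward path: (31.3 + 1.2s)·2.7/(s(s+2.9)). The closed-loop characteristic equation is s² + (2.9 + 2.7·1.2)s + 2.7·31.3 = 0.
That is s² + 6.14s + 84.51 = 0, so ω_n = 9.193 rad/s and ζ = 6.14/(2·9.193) = 0.334.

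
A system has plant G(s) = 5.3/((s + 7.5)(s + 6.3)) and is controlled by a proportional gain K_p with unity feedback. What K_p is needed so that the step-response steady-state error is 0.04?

For a type-0 loop with proportional control, e_ss = 1/(1 + K_p·G(0)).
G(0) = 0.1122. Require 1/(1 + K_p·0.1122) = 0.04, so 1 + 0.1122·K_p = 25.
K_p = (25 − 1)/0.1122 = 214.

K_p = 214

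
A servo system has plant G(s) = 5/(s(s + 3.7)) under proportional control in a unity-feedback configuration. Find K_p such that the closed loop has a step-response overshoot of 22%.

From %OS = 100·exp(−πζ/√(1−ζ²)) = 22%, ζ = −ln(0.22)/√(π²+ln²(0.22)) = 0.4342.
Characteristic equation s² + 3.7s + 5K_p = 0 gives ζ = 3.7/(2√(5K_p)).
Setting ζ = 0.4342: √(5K_p) = 3.7/(2·0.4342) = 4.261, so K_p = 18.16/5 = 3.63.

K_p = 3.63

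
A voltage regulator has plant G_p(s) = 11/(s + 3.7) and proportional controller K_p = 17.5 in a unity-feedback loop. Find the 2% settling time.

Closed-loop transfer function: T(s) = K_p·G_p(s)/(1 + K_p·G_p(s)) = 192.5/(s + 3.7 + 192.5) = 192.5/(s + 196.2).
Time constant τ = 1/196.2 = 0.005097 s, so the 2% settling time is about 4τ = 0.0204 s.

T_s ≈ 0.0204 s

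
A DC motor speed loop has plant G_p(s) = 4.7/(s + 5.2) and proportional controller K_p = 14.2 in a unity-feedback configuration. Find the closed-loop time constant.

Closed-loop transfer function: T(s) = K_p·G_p(s)/(1 + K_p·G_p(s)) = 66.74/(s + 5.2 + 66.74) = 66.74/(s + 71.94).
Time constant τ = 1/71.94 = 0.0139 s.

τ = 0.0139 s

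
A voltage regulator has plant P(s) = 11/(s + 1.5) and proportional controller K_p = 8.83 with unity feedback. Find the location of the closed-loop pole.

s = -98.63

Closed-loop transfer function: T(s) = K_p·P(s)/(1 + K_p·P(s)) = 97.13/(s + 1.5 + 97.13) = 97.13/(s + 98.63).
The closed-loop pole is at s = −98.63.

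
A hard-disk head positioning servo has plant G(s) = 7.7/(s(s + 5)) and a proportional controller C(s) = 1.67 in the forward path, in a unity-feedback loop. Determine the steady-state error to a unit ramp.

0.389

The loop has one pole at the origin (type 1). Velocity error constant K_v = lim_{s→0} s·C(s)G(s) = 1.67·7.7/5 = 2.572.
Steady-state error to a unit ramp: e_ss = 1/K_v = 0.389.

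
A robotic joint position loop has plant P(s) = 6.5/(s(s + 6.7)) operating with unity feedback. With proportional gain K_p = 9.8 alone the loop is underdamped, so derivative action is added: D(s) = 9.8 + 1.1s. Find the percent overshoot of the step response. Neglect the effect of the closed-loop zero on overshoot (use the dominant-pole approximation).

0.416%

Forward path: (9.8 + 1.1s)·6.5/(s(s+6.7)). The closed-loop characteristic equation is s² + (6.7 + 6.5·1.1)s + 6.5·9.8 = 0.
That is s² + 13.85s + 63.7 = 0, so ω_n = 7.981 rad/s and ζ = 13.85/(2·7.981) = 0.8677.
%OS = 100·exp(−πζ/√(1−ζ²)) = 0.416%.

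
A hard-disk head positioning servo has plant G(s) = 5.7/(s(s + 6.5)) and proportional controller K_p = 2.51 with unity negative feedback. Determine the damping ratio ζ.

ζ = 0.859

The closed-loop denominator is s(s+6.5) + 2.51·5.7 = s² + 6.5s + 14.31.
So ω_n² = 14.31 ⇒ ω_n = 3.782 rad/s, and ζ = 6.5/(2ω_n) = 0.859.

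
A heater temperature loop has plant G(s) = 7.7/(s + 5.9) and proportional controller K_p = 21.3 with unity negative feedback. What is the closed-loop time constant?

τ = 0.00589 s

Closed-loop transfer function: T(s) = K_p·G(s)/(1 + K_p·G(s)) = 164/(s + 5.9 + 164) = 164/(s + 169.9).
Time constant τ = 1/169.9 = 0.00589 s.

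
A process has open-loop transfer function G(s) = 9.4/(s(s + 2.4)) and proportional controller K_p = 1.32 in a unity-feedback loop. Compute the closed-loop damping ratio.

ζ = 0.341

With unity feedback the closed-loop characteristic equation is s² + 2.4s + 1.32·9.4 = s² + 2.4s + 12.41 = 0.
Matching s² + 2ζω_n s + ω_n²: ω_n = √12.41 = 3.522 rad/s and 2ζω_n = 2.4, so ζ = 2.4/(2·3.522) = 0.341.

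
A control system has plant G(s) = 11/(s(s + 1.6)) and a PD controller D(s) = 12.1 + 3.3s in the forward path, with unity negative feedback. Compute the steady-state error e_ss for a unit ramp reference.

The loop has one pole at the origin (type 1). Velocity error constant K_v = lim_{s→0} s·D(s)G(s) = 12.1·11/1.6 = 83.19.
Steady-state error to a unit ramp: e_ss = 1/K_v = 0.012.

0.012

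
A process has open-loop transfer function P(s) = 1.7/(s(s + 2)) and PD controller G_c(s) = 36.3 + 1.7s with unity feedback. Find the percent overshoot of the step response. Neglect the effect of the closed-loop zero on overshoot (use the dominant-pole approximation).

Forward path: (36.3 + 1.7s)·1.7/(s(s+2)). The closed-loop characteristic equation is s² + (2 + 1.7·1.7)s + 1.7·36.3 = 0.
That is s² + 4.89s + 61.71 = 0, so ω_n = 7.856 rad/s and ζ = 4.89/(2·7.856) = 0.3112.
%OS = 100·exp(−πζ/√(1−ζ²)) = 35.7%.

35.7%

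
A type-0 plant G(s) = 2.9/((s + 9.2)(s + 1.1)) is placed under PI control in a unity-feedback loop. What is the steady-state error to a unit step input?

The PI controller's integrator makes the forward path type 1, so e_ss to a step is zero.

0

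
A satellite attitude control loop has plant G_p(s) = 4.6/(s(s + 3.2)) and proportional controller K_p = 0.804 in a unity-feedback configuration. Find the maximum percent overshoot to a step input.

From 1 + K_pG_p(s) = 0: s² + 3.2s + 3.698 = 0 ⇒ ω_n = 1.923, ζ = 0.832.
%OS = 100·exp(−πζ/√(1−ζ²)) = 100·exp(−π·0.832/√0.3078) = 0.899%.

0.899%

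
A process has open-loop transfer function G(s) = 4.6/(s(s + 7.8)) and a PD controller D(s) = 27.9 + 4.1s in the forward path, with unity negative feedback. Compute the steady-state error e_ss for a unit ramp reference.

0.0608

The loop has one pole at the origin (type 1). Velocity error constant K_v = lim_{s→0} s·D(s)G(s) = 27.9·4.6/7.8 = 16.45.
Steady-state error to a unit ramp: e_ss = 1/K_v = 0.0608.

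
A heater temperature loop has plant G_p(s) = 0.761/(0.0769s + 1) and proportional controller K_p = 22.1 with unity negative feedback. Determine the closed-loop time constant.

Closed loop: T(s) = K_p·G_p/(1+K_p·G_p) = 16.82/(0.0769s + 1 + 16.82), with pole at s = −(1 + 16.82)/0.0769 = −231.7.
Closed-loop time constant τ = 1/231.7 = 0.00432 s.

τ = 0.00432 s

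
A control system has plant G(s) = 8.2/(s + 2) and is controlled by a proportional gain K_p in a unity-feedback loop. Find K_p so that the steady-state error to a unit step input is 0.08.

The loop is type 0, so e_ss(step) = 1/(1 + K_pos) with K_pos = K_p·G(0).
G(0) = 4.1. Require 1/(1 + K_p·4.1) = 0.08, so 1 + 4.1·K_p = 12.5.
K_p = (12.5 − 1)/4.1 = 2.8.

K_p = 2.8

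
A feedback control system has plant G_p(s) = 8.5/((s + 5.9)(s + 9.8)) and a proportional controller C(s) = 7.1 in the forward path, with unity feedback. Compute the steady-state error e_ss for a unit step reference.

0.489

The loop is type 0. Static position error constant K_pos = C(0)·G_p(0) = 7.1·0.147 = 1.044.
Steady-state error to a unit step: e_ss = 1/(1+K_pos) = 1/2.044 = 0.489.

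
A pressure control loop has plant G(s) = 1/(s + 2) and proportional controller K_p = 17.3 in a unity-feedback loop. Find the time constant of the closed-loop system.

Closed-loop transfer function: T(s) = K_p·G(s)/(1 + K_p·G(s)) = 17.3/(s + 2 + 17.3) = 17.3/(s + 19.3).
Time constant τ = 1/19.3 = 0.0518 s.

τ = 0.0518 s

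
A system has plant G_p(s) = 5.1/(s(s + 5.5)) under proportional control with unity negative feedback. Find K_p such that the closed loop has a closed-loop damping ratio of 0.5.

Closed-loop characteristic equation: s² + 5.5s + K_p·5.1 = 0.
So ω_n = √(5.1K_p) and 2ζω_n = 5.5, giving ζ = 5.5/(2√(5.1K_p)).
Setting ζ = 0.5: √(5.1K_p) = 5.5/(2·0.5) = 5.5, so K_p = 30.25/5.1 = 5.93.

K_p = 5.93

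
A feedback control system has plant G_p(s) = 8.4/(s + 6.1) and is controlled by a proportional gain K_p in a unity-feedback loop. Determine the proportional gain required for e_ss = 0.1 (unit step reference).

K_p = 6.54

The loop is type 0, so e_ss(step) = 1/(1 + K_pos) with K_pos = K_p·G_p(0).
G_p(0) = 1.377. Require 1/(1 + K_p·1.377) = 0.1, so 1 + 1.377·K_p = 10.
K_p = (10 − 1)/1.377 = 6.54.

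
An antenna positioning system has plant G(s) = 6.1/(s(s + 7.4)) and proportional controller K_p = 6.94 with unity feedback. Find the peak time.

Closed-loop characteristic equation: s² + 7.4s + 42.33 = 0, so ω_n = 6.506 rad/s and ζ = 7.4/(2·6.506) = 0.5687.
Damped frequency ω_d = ω_n√(1−ζ²) = 5.352 rad/s, so peak time T_p = π/ω_d = 0.587 s.

T_p = 0.587 s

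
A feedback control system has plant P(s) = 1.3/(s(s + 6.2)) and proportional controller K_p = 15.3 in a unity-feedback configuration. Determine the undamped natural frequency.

ω_n = 4.46 rad/s

With unity feedback the closed-loop characteristic equation is s² + 6.2s + 15.3·1.3 = s² + 6.2s + 19.89 = 0.
Matching s² + 2ζω_n s + ω_n²: ω_n = √19.89 = 4.46 rad/s and 2ζω_n = 6.2, so ζ = 6.2/(2·4.46) = 0.695.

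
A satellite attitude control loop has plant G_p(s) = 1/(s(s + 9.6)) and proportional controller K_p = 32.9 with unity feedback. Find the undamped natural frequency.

With unity feedback the closed-loop characteristic equation is s² + 9.6s + 32.9·1 = s² + 9.6s + 32.9 = 0.
Matching s² + 2ζω_n s + ω_n²: ω_n = √32.9 = 5.736 rad/s and 2ζω_n = 9.6, so ζ = 9.6/(2·5.736) = 0.837.

ω_n = 5.74 rad/s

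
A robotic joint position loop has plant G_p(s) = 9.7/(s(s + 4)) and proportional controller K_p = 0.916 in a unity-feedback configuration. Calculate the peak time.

T_p = 1.42 s

The closed-loop denominator s² + 4s + 8.885 gives ω_n = √8.885 = 2.981 and ζ = 4/(2ω_n) = 0.671.
Damped frequency ω_d = ω_n√(1−ζ²) = 2.21 rad/s, so peak time T_p = π/ω_d = 1.42 s.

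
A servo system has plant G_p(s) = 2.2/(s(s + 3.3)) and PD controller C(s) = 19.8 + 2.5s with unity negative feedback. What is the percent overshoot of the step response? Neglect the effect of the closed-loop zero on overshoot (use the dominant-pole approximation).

Forward path: (19.8 + 2.5s)·2.2/(s(s+3.3)). The closed-loop characteristic equation is s² + (3.3 + 2.2·2.5)s + 2.2·19.8 = 0.
That is s² + 8.8s + 43.56 = 0, so ω_n = 6.6 rad/s and ζ = 8.8/(2·6.6) = 0.6667.
%OS = 100·exp(−πζ/√(1−ζ²)) = 6.02%.

6.02%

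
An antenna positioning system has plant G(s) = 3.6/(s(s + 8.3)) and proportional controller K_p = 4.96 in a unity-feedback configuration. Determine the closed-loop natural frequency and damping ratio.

ω_n = 4.23 rad/s, ζ = 0.982

With unity feedback the closed-loop characteristic equation is s² + 8.3s + 4.96·3.6 = s² + 8.3s + 17.86 = 0.
Matching s² + 2ζω_n s + ω_n²: ω_n = √17.86 = 4.226 rad/s and 2ζω_n = 8.3, so ζ = 8.3/(2·4.226) = 0.982.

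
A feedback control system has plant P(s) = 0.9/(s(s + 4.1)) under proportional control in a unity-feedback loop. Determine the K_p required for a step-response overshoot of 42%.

From %OS = 100·exp(−πζ/√(1−ζ²)) = 42%, ζ = −ln(0.42)/√(π²+ln²(0.42)) = 0.2662.
Characteristic equation s² + 4.1s + 0.9K_p = 0 gives ζ = 4.1/(2√(0.9K_p)).
Setting ζ = 0.2662: √(0.9K_p) = 4.1/(2·0.2662) = 7.702, so K_p = 59.32/0.9 = 65.9.

K_p = 65.9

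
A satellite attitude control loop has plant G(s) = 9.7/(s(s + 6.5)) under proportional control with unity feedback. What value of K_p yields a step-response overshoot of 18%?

K_p = 4.74

From %OS = 100·exp(−πζ/√(1−ζ²)) = 18%, ζ = −ln(0.18)/√(π²+ln²(0.18)) = 0.4791.
Characteristic equation s² + 6.5s + 9.7K_p = 0 gives ζ = 6.5/(2√(9.7K_p)).
Setting ζ = 0.4791: √(9.7K_p) = 6.5/(2·0.4791) = 6.783, so K_p = 46.01/9.7 = 4.74.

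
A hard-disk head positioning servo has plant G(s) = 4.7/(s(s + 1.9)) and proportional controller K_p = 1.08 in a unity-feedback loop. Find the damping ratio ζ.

1 + K_p·G(s) = 0 gives s² + 1.9s + 5.076 = 0.
Matching s² + 2ζω_n s + ω_n²: ω_n = √5.076 = 2.253 rad/s and 2ζω_n = 1.9, so ζ = 1.9/(2·2.253) = 0.422.

ζ = 0.422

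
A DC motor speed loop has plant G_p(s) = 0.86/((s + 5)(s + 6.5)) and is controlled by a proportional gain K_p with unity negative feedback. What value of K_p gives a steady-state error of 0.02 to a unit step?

K_p = 1850

For a type-0 loop with proportional control, e_ss = 1/(1 + K_p·G_p(0)).
G_p(0) = 0.02646. Require 1/(1 + K_p·0.02646) = 0.02, so 1 + 0.02646·K_p = 50.
K_p = (50 − 1)/0.02646 = 1850.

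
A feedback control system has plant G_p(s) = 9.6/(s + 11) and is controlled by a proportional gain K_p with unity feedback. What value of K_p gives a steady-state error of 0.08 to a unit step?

K_p = 13.2

For a type-0 loop with proportional control, e_ss = 1/(1 + K_p·G_p(0)).
G_p(0) = 0.8727. Require 1/(1 + K_p·0.8727) = 0.08, so 1 + 0.8727·K_p = 12.5.
K_p = (12.5 − 1)/0.8727 = 13.2.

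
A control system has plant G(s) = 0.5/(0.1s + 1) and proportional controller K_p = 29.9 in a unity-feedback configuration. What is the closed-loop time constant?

Closed loop: T(s) = K_p·G/(1+K_p·G) = 14.95/(0.1s + 1 + 14.95), with pole at s = −(1 + 14.95)/0.1 = −159.5.
Closed-loop time constant τ = 1/159.5 = 0.00627 s.

τ = 0.00627 s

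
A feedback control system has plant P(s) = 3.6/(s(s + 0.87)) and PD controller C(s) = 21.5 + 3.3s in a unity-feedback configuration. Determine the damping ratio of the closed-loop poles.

ζ = 0.725

Forward path: (21.5 + 3.3s)·3.6/(s(s+0.87)). The closed-loop characteristic equation is s² + (0.87 + 3.6·3.3)s + 3.6·21.5 = 0.
That is s² + 12.75s + 77.4 = 0, so ω_n = 8.798 rad/s and ζ = 12.75/(2·8.798) = 0.7246.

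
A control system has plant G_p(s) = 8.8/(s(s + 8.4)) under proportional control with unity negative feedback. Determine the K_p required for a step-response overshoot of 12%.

From %OS = 100·exp(−πζ/√(1−ζ²)) = 12%, ζ = −ln(0.12)/√(π²+ln²(0.12)) = 0.5594.
Characteristic equation s² + 8.4s + 8.8K_p = 0 gives ζ = 8.4/(2√(8.8K_p)).
Setting ζ = 0.5594: √(8.8K_p) = 8.4/(2·0.5594) = 7.508, so K_p = 56.37/8.8 = 6.41.

K_p = 6.41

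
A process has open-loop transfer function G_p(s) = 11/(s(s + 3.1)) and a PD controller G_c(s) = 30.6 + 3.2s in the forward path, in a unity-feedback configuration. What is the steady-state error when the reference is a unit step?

0

The open loop G_c(s)G_p(s) has a pole at the origin (type 1), so the static position error constant is infinite and e_ss = 1/(1+∞) = 0.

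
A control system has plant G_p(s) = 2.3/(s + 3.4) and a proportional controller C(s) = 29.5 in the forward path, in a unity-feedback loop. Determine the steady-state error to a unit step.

The loop is type 0. Static position error constant K_pos = C(0)·G_p(0) = 29.5·0.6765 = 19.96.
Steady-state error to a unit step: e_ss = 1/(1+K_pos) = 1/20.96 = 0.0477.

0.0477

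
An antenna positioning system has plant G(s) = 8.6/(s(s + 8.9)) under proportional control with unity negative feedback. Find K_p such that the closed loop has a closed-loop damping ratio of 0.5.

Closed-loop characteristic equation: s² + 8.9s + K_p·8.6 = 0.
So ω_n = √(8.6K_p) and 2ζω_n = 8.9, giving ζ = 8.9/(2√(8.6K_p)).
Setting ζ = 0.5: √(8.6K_p) = 8.9/(2·0.5) = 8.9, so K_p = 79.21/8.6 = 9.21.

K_p = 9.21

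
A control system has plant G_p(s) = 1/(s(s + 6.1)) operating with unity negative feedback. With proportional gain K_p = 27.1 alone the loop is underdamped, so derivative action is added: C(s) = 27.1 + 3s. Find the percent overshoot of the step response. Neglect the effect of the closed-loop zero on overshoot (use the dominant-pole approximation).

Forward path: (27.1 + 3s)·1/(s(s+6.1)). The closed-loop characteristic equation is s² + (6.1 + 1·3)s + 1·27.1 = 0.
That is s² + 9.1s + 27.1 = 0, so ω_n = 5.206 rad/s and ζ = 9.1/(2·5.206) = 0.874.
%OS = 100·exp(−πζ/√(1−ζ²)) = 0.351%.

0.351%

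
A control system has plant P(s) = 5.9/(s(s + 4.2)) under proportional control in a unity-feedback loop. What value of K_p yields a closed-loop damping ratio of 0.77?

Closed-loop characteristic equation: s² + 4.2s + K_p·5.9 = 0.
So ω_n = √(5.9K_p) and 2ζω_n = 4.2, giving ζ = 4.2/(2√(5.9K_p)).
Setting ζ = 0.77: √(5.9K_p) = 4.2/(2·0.77) = 2.727, so K_p = 7.438/5.9 = 1.26.

K_p = 1.26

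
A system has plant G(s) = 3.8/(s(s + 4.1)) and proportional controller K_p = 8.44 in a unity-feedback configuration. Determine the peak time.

T_p = 0.595 s

The closed-loop denominator s² + 4.1s + 32.07 gives ω_n = √32.07 = 5.663 and ζ = 4.1/(2ω_n) = 0.362.
Damped frequency ω_d = ω_n√(1−ζ²) = 5.279 rad/s, so peak time T_p = π/ω_d = 0.595 s.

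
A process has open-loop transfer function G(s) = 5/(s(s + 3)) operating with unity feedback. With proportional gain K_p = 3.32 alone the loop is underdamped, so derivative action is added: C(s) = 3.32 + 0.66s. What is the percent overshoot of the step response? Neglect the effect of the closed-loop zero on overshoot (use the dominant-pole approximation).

Forward path: (3.32 + 0.66s)·5/(s(s+3)). The closed-loop characteristic equation is s² + (3 + 5·0.66)s + 5·3.32 = 0.
That is s² + 6.3s + 16.6 = 0, so ω_n = 4.074 rad/s and ζ = 6.3/(2·4.074) = 0.7731.
%OS = 100·exp(−πζ/√(1−ζ²)) = 2.17%.

2.17%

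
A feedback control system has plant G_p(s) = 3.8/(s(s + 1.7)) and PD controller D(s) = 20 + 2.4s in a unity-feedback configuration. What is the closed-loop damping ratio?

ζ = 0.621

Forward path: (20 + 2.4s)·3.8/(s(s+1.7)). The closed-loop characteristic equation is s² + (1.7 + 3.8·2.4)s + 3.8·20 = 0.
That is s² + 10.82s + 76 = 0, so ω_n = 8.718 rad/s and ζ = 10.82/(2·8.718) = 0.6206.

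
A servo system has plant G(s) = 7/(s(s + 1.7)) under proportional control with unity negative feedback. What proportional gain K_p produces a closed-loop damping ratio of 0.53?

Closed-loop characteristic equation: s² + 1.7s + K_p·7 = 0.
So ω_n = √(7K_p) and 2ζω_n = 1.7, giving ζ = 1.7/(2√(7K_p)).
Setting ζ = 0.53: √(7K_p) = 1.7/(2·0.53) = 1.604, so K_p = 2.572/7 = 0.367.

K_p = 0.367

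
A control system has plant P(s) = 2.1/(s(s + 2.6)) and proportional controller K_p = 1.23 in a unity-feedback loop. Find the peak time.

Closed-loop characteristic equation: s² + 2.6s + 2.583 = 0, so ω_n = 1.607 rad/s and ζ = 2.6/(2·1.607) = 0.8089.
Damped frequency ω_d = ω_n√(1−ζ²) = 0.945 rad/s, so peak time T_p = π/ω_d = 3.32 s.

T_p = 3.32 s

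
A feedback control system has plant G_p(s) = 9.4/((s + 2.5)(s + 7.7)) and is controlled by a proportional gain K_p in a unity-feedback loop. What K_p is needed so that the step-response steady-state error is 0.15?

K_p = 11.6

For a type-0 loop with proportional control, e_ss = 1/(1 + K_p·G_p(0)).
G_p(0) = 0.4883. Require 1/(1 + K_p·0.4883) = 0.15, so 1 + 0.4883·K_p = 6.667.
K_p = (6.667 − 1)/0.4883 = 11.6.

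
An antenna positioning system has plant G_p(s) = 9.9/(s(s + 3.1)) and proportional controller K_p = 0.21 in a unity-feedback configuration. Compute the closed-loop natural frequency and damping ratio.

The closed-loop denominator is s(s+3.1) + 0.21·9.9 = s² + 3.1s + 2.079.
Matching s² + 2ζω_n s + ω_n²: ω_n = √2.079 = 1.442 rad/s and 2ζω_n = 3.1, so ζ = 3.1/(2·1.442) = 1.07.

ω_n = 1.44 rad/s, ζ = 1.07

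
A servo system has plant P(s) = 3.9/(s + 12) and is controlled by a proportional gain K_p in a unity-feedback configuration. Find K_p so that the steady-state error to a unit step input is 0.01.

K_p = 305

For a type-0 loop with proportional control, e_ss = 1/(1 + K_p·P(0)).
P(0) = 0.325. Require 1/(1 + K_p·0.325) = 0.01, so 1 + 0.325·K_p = 100.
K_p = (100 − 1)/0.325 = 305.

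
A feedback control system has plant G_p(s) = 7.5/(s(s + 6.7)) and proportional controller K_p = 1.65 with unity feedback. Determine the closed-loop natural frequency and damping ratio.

ω_n = 3.52 rad/s, ζ = 0.952

1 + K_p·G_p(s) = 0 gives s² + 6.7s + 12.38 = 0.
Matching s² + 2ζω_n s + ω_n²: ω_n = √12.38 = 3.518 rad/s and 2ζω_n = 6.7, so ζ = 6.7/(2·3.518) = 0.952.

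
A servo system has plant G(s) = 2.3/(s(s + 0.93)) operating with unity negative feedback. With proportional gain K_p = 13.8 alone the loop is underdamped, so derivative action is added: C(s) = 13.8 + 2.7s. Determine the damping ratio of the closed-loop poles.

ζ = 0.634

Forward path: (13.8 + 2.7s)·2.3/(s(s+0.93)). The closed-loop characteristic equation is s² + (0.93 + 2.3·2.7)s + 2.3·13.8 = 0.
That is s² + 7.14s + 31.74 = 0, so ω_n = 5.634 rad/s and ζ = 7.14/(2·5.634) = 0.6337.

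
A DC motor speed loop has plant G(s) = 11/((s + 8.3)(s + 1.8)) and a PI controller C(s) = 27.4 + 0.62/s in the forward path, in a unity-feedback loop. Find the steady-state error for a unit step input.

The open loop C(s)G(s) has a pole at the origin (type 1), so the static position error constant is infinite and e_ss = 1/(1+∞) = 0.

0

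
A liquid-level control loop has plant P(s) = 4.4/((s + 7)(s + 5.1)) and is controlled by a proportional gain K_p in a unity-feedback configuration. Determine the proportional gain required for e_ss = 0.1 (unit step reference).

For a type-0 loop with proportional control, e_ss = 1/(1 + K_p·P(0)).
P(0) = 0.1232. Require 1/(1 + K_p·0.1232) = 0.1, so 1 + 0.1232·K_p = 10.
K_p = (10 − 1)/0.1232 = 73.

K_p = 73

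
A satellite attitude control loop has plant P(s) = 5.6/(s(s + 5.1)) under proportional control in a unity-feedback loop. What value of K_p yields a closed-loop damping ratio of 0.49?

Closed-loop characteristic equation: s² + 5.1s + K_p·5.6 = 0.
So ω_n = √(5.6K_p) and 2ζω_n = 5.1, giving ζ = 5.1/(2√(5.6K_p)).
Setting ζ = 0.49: √(5.6K_p) = 5.1/(2·0.49) = 5.204, so K_p = 27.08/5.6 = 4.84.

K_p = 4.84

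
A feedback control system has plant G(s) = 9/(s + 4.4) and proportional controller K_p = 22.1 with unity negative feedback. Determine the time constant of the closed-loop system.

Closed-loop transfer function: T(s) = K_p·G(s)/(1 + K_p·G(s)) = 198.9/(s + 4.4 + 198.9) = 198.9/(s + 203.3).
Time constant τ = 1/203.3 = 0.00492 s.

τ = 0.00492 s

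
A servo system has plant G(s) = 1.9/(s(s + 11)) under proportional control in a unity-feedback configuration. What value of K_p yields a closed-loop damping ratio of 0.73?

Closed-loop characteristic equation: s² + 11s + K_p·1.9 = 0.
So ω_n = √(1.9K_p) and 2ζω_n = 11, giving ζ = 11/(2√(1.9K_p)).
Setting ζ = 0.73: √(1.9K_p) = 11/(2·0.73) = 7.534, so K_p = 56.76/1.9 = 29.9.

K_p = 29.9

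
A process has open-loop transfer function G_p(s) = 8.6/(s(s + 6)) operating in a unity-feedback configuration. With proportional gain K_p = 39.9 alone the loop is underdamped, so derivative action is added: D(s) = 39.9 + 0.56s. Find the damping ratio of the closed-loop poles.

ζ = 0.292

Forward path: (39.9 + 0.56s)·8.6/(s(s+6)). The closed-loop characteristic equation is s² + (6 + 8.6·0.56)s + 8.6·39.9 = 0.
That is s² + 10.82s + 343.1 = 0, so ω_n = 18.52 rad/s and ζ = 10.82/(2·18.52) = 0.2919.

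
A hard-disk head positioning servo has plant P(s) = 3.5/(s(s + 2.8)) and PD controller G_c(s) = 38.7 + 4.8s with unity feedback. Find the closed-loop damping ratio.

Forward path: (38.7 + 4.8s)·3.5/(s(s+2.8)). The closed-loop characteristic equation is s² + (2.8 + 3.5·4.8)s + 3.5·38.7 = 0.
That is s² + 19.6s + 135.5 = 0, so ω_n = 11.64 rad/s and ζ = 19.6/(2·11.64) = 0.842.

ζ = 0.842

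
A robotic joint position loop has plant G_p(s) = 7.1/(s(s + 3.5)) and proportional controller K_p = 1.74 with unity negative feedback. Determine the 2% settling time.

T_s ≈ 2.29 s

From 1 + K_pG_p(s) = 0: s² + 3.5s + 12.35 = 0 ⇒ ω_n = 3.515, ζ = 0.4979.
2% settling time T_s ≈ 4/(ζω_n) = 4/1.75 = 2.29 s.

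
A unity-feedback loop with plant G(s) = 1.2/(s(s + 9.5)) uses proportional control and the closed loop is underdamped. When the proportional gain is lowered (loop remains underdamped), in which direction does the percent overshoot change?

ζ = 9.5/(2√(1.2K_p)) rises as K_p falls; higher damping means less overshoot.

decrease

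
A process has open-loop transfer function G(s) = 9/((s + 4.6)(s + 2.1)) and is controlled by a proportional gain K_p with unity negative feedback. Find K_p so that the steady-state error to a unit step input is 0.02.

K_p = 52.6

For a type-0 loop with proportional control, e_ss = 1/(1 + K_p·G(0)).
G(0) = 0.9317. Require 1/(1 + K_p·0.9317) = 0.02, so 1 + 0.9317·K_p = 50.
K_p = (50 − 1)/0.9317 = 52.6.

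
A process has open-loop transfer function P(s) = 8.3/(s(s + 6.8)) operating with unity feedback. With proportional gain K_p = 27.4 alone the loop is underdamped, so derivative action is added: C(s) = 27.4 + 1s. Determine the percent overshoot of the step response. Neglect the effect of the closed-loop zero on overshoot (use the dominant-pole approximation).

16.3%

Forward path: (27.4 + 1s)·8.3/(s(s+6.8)). The closed-loop characteristic equation is s² + (6.8 + 8.3·1)s + 8.3·27.4 = 0.
That is s² + 15.1s + 227.4 = 0, so ω_n = 15.08 rad/s and ζ = 15.1/(2·15.08) = 0.5006.
%OS = 100·exp(−πζ/√(1−ζ²)) = 16.3%.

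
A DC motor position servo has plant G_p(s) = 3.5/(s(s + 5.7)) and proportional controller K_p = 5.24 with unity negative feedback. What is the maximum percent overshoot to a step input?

From 1 + K_pG_p(s) = 0: s² + 5.7s + 18.34 = 0 ⇒ ω_n = 4.283, ζ = 0.6655.
%OS = 100·exp(−πζ/√(1−ζ²)) = 100·exp(−π·0.6655/√0.5571) = 6.07%.

6.07%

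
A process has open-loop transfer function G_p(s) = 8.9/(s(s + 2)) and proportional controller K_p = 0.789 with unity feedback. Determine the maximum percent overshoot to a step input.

27.8%

Closed-loop characteristic equation: s² + 2s + 7.022 = 0, so ω_n = 2.65 rad/s and ζ = 2/(2·2.65) = 0.3774.
%OS = 100·exp(−πζ/√(1−ζ²)) = 100·exp(−π·0.3774/√0.8576) = 27.8%.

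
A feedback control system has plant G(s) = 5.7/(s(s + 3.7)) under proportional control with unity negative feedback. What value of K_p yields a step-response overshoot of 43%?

K_p = 8.92

From %OS = 100·exp(−πζ/√(1−ζ²)) = 43%, ζ = −ln(0.43)/√(π²+ln²(0.43)) = 0.2594.
Characteristic equation s² + 3.7s + 5.7K_p = 0 gives ζ = 3.7/(2√(5.7K_p)).
Setting ζ = 0.2594: √(5.7K_p) = 3.7/(2·0.2594) = 7.131, so K_p = 50.85/5.7 = 8.92.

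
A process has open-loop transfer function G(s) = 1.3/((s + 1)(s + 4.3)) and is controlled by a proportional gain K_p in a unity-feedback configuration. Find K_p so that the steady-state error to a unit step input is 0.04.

K_p = 79.4

For a type-0 loop with proportional control, e_ss = 1/(1 + K_p·G(0)).
G(0) = 0.3023. Require 1/(1 + K_p·0.3023) = 0.04, so 1 + 0.3023·K_p = 25.
K_p = (25 − 1)/0.3023 = 79.4.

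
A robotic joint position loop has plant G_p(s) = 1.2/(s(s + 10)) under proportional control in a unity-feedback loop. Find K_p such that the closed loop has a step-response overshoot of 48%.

K_p = 403

From %OS = 100·exp(−πζ/√(1−ζ²)) = 48%, ζ = −ln(0.48)/√(π²+ln²(0.48)) = 0.2275.
Characteristic equation s² + 10s + 1.2K_p = 0 gives ζ = 10/(2√(1.2K_p)).
Setting ζ = 0.2275: √(1.2K_p) = 10/(2·0.2275) = 21.98, so K_p = 483/1.2 = 403.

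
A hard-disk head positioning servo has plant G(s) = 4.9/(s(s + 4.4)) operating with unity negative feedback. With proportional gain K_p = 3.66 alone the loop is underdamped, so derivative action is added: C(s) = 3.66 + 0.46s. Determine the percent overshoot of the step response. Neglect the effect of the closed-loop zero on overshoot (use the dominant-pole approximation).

Forward path: (3.66 + 0.46s)·4.9/(s(s+4.4)). The closed-loop characteristic equation is s² + (4.4 + 4.9·0.46)s + 4.9·3.66 = 0.
That is s² + 6.654s + 17.93 = 0, so ω_n = 4.235 rad/s and ζ = 6.654/(2·4.235) = 0.7856.
%OS = 100·exp(−πζ/√(1−ζ²)) = 1.85%.

1.85%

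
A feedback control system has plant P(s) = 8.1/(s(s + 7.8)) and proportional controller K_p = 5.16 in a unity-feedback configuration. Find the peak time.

T_p = 0.609 s

From 1 + K_pP(s) = 0: s² + 7.8s + 41.8 = 0 ⇒ ω_n = 6.465, ζ = 0.6032.
Damped frequency ω_d = ω_n√(1−ζ²) = 5.156 rad/s, so peak time T_p = π/ω_d = 0.609 s.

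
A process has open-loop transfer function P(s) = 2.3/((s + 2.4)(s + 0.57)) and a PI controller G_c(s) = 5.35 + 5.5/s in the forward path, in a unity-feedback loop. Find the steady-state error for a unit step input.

The open loop G_c(s)P(s) has a pole at the origin (type 1), so the static position error constant is infinite and e_ss = 1/(1+∞) = 0.

0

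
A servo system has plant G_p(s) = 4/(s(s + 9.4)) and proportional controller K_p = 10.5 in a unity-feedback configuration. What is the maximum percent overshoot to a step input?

The closed-loop denominator s² + 9.4s + 42 gives ω_n = √42 = 6.481 and ζ = 9.4/(2ω_n) = 0.7252.
%OS = 100·exp(−πζ/√(1−ζ²)) = 100·exp(−π·0.7252/√0.474) = 3.65%.

3.65%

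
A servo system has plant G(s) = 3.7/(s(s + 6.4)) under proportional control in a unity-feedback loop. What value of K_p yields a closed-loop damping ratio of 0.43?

K_p = 15

Closed-loop characteristic equation: s² + 6.4s + K_p·3.7 = 0.
So ω_n = √(3.7K_p) and 2ζω_n = 6.4, giving ζ = 6.4/(2√(3.7K_p)).
Setting ζ = 0.43: √(3.7K_p) = 6.4/(2·0.43) = 7.442, so K_p = 55.38/3.7 = 15.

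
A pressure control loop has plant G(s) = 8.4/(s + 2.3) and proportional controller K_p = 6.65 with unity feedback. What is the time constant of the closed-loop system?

Closed-loop transfer function: T(s) = K_p·G(s)/(1 + K_p·G(s)) = 55.86/(s + 2.3 + 55.86) = 55.86/(s + 58.16).
Time constant τ = 1/58.16 = 0.0172 s.

τ = 0.0172 s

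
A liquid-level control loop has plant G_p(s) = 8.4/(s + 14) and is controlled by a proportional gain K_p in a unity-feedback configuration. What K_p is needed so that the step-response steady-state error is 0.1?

Steady-state error for a unit step on this type-0 loop is 1/(1 + K_p·G_p(0)).
G_p(0) = 0.6. Require 1/(1 + K_p·0.6) = 0.1, so 1 + 0.6·K_p = 10.
K_p = (10 − 1)/0.6 = 15.

K_p = 15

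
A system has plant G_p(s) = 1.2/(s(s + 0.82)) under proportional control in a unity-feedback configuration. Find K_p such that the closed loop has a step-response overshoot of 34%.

From %OS = 100·exp(−πζ/√(1−ζ²)) = 34%, ζ = −ln(0.34)/√(π²+ln²(0.34)) = 0.3248.
Characteristic equation s² + 0.82s + 1.2K_p = 0 gives ζ = 0.82/(2√(1.2K_p)).
Setting ζ = 0.3248: √(1.2K_p) = 0.82/(2·0.3248) = 1.262, so K_p = 1.594/1.2 = 1.33.

K_p = 1.33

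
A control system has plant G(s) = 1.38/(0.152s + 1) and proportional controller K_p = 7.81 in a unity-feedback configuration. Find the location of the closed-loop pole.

s = -77.49

Closed loop: T(s) = K_p·G/(1+K_p·G) = 10.78/(0.152s + 1 + 10.78), with pole at s = −(1 + 10.78)/0.152 = −77.49.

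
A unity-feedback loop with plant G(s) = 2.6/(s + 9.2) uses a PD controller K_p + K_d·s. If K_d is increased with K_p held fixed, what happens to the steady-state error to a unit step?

K_d affects only the transient (the s-coefficient); the DC loop gain, and hence e_ss, depends only on K_p.

unchanged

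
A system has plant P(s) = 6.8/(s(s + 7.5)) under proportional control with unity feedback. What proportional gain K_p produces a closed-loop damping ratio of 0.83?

Closed-loop characteristic equation: s² + 7.5s + K_p·6.8 = 0.
So ω_n = √(6.8K_p) and 2ζω_n = 7.5, giving ζ = 7.5/(2√(6.8K_p)).
Setting ζ = 0.83: √(6.8K_p) = 7.5/(2·0.83) = 4.518, so K_p = 20.41/6.8 = 3.

K_p = 3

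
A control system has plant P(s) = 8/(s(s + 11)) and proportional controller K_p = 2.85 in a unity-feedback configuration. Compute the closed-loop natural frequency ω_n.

1 + K_p·P(s) = 0 gives s² + 11s + 22.8 = 0.
Matching s² + 2ζω_n s + ω_n²: ω_n = √22.8 = 4.775 rad/s and 2ζω_n = 11, so ζ = 11/(2·4.775) = 1.15.

ω_n = 4.77 rad/s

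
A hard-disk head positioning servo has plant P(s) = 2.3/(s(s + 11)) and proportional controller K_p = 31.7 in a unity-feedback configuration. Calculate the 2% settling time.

T_s ≈ 0.727 s

The closed-loop denominator s² + 11s + 72.91 gives ω_n = √72.91 = 8.539 and ζ = 11/(2ω_n) = 0.6441.
2% settling time T_s ≈ 4/(ζω_n) = 4/5.5 = 0.727 s.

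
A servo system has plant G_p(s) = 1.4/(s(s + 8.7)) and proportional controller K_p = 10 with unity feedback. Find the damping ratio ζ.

1 + K_p·G_p(s) = 0 gives s² + 8.7s + 14 = 0.
So ω_n² = 14 ⇒ ω_n = 3.742 rad/s, and ζ = 8.7/(2ω_n) = 1.16.

ζ = 1.16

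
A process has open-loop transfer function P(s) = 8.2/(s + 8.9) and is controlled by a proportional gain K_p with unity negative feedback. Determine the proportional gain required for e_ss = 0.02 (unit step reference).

For a type-0 loop with proportional control, e_ss = 1/(1 + K_p·P(0)).
P(0) = 0.9213. Require 1/(1 + K_p·0.9213) = 0.02, so 1 + 0.9213·K_p = 50.
K_p = (50 − 1)/0.9213 = 53.2.

K_p = 53.2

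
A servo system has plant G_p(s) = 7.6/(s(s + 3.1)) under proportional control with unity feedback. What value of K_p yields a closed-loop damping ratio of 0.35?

Closed-loop characteristic equation: s² + 3.1s + K_p·7.6 = 0.
So ω_n = √(7.6K_p) and 2ζω_n = 3.1, giving ζ = 3.1/(2√(7.6K_p)).
Setting ζ = 0.35: √(7.6K_p) = 3.1/(2·0.35) = 4.429, so K_p = 19.61/7.6 = 2.58.

K_p = 2.58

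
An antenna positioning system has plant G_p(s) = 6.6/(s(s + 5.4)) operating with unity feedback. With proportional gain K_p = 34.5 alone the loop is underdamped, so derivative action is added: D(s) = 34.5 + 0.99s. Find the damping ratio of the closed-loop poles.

Forward path: (34.5 + 0.99s)·6.6/(s(s+5.4)). The closed-loop characteristic equation is s² + (5.4 + 6.6·0.99)s + 6.6·34.5 = 0.
That is s² + 11.93s + 227.7 = 0, so ω_n = 15.09 rad/s and ζ = 11.93/(2·15.09) = 0.3954.

ζ = 0.395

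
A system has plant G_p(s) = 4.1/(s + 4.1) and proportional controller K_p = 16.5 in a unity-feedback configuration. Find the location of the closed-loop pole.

Closed-loop transfer function: T(s) = K_p·G_p(s)/(1 + K_p·G_p(s)) = 67.65/(s + 4.1 + 67.65) = 67.65/(s + 71.75).
The closed-loop pole is at s = −71.75.

s = -71.75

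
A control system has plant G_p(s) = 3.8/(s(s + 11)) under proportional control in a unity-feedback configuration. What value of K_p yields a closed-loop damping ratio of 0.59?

K_p = 22.9

Closed-loop characteristic equation: s² + 11s + K_p·3.8 = 0.
So ω_n = √(3.8K_p) and 2ζω_n = 11, giving ζ = 11/(2√(3.8K_p)).
Setting ζ = 0.59: √(3.8K_p) = 11/(2·0.59) = 9.322, so K_p = 86.9/3.8 = 22.9.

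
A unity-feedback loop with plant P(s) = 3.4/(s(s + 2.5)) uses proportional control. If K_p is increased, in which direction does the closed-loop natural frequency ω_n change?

ω_n = √(3.4·K_p), which grows with K_p.

increase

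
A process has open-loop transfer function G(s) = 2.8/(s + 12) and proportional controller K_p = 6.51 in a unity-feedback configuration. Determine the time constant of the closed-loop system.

Closed-loop transfer function: T(s) = K_p·G(s)/(1 + K_p·G(s)) = 18.23/(s + 12 + 18.23) = 18.23/(s + 30.23).
Time constant τ = 1/30.23 = 0.0331 s.

τ = 0.0331 s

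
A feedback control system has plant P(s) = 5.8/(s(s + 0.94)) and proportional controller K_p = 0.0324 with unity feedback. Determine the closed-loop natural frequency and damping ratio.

1 + K_p·P(s) = 0 gives s² + 0.94s + 0.1879 = 0.
So ω_n² = 0.1879 ⇒ ω_n = 0.4335 rad/s, and ζ = 0.94/(2ω_n) = 1.08.

ω_n = 0.433 rad/s, ζ = 1.08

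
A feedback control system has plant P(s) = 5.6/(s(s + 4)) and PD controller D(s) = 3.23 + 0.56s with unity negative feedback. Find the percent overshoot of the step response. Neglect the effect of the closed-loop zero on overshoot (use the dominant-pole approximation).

Forward path: (3.23 + 0.56s)·5.6/(s(s+4)). The closed-loop characteristic equation is s² + (4 + 5.6·0.56)s + 5.6·3.23 = 0.
That is s² + 7.136s + 18.09 = 0, so ω_n = 4.253 rad/s and ζ = 7.136/(2·4.253) = 0.8389.
%OS = 100·exp(−πζ/√(1−ζ²)) = 0.788%.

0.788%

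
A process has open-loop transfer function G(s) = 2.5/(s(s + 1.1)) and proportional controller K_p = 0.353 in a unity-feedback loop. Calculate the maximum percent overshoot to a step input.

Closed-loop characteristic equation: s² + 1.1s + 0.8825 = 0, so ω_n = 0.9394 rad/s and ζ = 1.1/(2·0.9394) = 0.5855.
%OS = 100·exp(−πζ/√(1−ζ²)) = 100·exp(−π·0.5855/√0.6572) = 10.3%.

10.3%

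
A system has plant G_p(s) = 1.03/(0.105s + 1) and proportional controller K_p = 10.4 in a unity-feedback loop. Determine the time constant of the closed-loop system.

τ = 0.00897 s

Closed loop: T(s) = K_p·G_p/(1+K_p·G_p) = 10.71/(0.105s + 1 + 10.71), with pole at s = −(1 + 10.71)/0.105 = −111.5.
Closed-loop time constant τ = 1/111.5 = 0.00897 s.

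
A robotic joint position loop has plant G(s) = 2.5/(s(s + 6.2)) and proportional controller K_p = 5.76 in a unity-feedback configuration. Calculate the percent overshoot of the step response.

1.17%

Closed-loop characteristic equation: s² + 6.2s + 14.4 = 0, so ω_n = 3.795 rad/s and ζ = 6.2/(2·3.795) = 0.8169.
%OS = 100·exp(−πζ/√(1−ζ²)) = 100·exp(−π·0.8169/√0.3326) = 1.17%.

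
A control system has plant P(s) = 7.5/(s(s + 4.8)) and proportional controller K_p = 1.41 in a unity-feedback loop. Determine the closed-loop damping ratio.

The closed-loop denominator is s(s+4.8) + 1.41·7.5 = s² + 4.8s + 10.57.
So ω_n² = 10.57 ⇒ ω_n = 3.252 rad/s, and ζ = 4.8/(2ω_n) = 0.738.

ζ = 0.738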